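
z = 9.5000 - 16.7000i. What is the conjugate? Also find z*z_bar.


z_bar = 9.5000 + 16.7000i
z*z_bar = 9.5^2 + (-16.7)^2 = 90.25 + 278.89 = 369.14

z_bar = 9.5000 + 16.7000i, z*z_bar = 369.14


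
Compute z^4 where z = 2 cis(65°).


r^4 = 2^4 = 16
n*theta = 4*65° = 260° = 260° (mod 360)
a = 16*cos(260°) = -2.7784
b = 16*sin(260°) = -15.7569

16 cis(260°) = -2.7784 - 15.7569i


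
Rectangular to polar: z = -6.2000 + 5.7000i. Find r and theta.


r = sqrt(38.44+32.49) = sqrt(70.93) = 8.4220
theta = atan2(5.7, -6.2) = 137.4060 degrees

r = 8.4220, theta = 137.4060 degrees


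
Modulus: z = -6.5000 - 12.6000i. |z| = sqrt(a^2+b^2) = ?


|z| = sqrt((-6.5)^2 + (-12.6)^2) = sqrt(42.25 + 158.76) = sqrt(201.01) = 14.1778

|z| = 14.1778


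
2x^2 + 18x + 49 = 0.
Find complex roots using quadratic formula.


disc = 18^2 - 4*2*49 = 324 - 392 = -68
sqrt(|disc|) = sqrt(68) = 8.2462
Real part = -18/(2*2) = -4.5000
Imag part = 8.2462/(2*2) = 2.0616

-4.5000 ± 2.0616i


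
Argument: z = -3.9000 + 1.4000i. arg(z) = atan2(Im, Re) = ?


Re = -3.9, Im = 1.4
arg = atan2(1.4, -3.9) = 160.2532 degrees

arg(z) = 160.2532 degrees


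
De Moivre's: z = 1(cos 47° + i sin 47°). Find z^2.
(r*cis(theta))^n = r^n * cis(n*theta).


r^2 = 1^2 = 1
n*theta = 2*47° = 94° = 94° (mod 360)
a = 1*cos(94°) = -0.0698
b = 1*sin(94°) = 0.9976

1 cis(94°) = -0.0698 + 0.9976i


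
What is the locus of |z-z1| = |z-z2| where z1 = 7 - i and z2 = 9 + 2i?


Equal distances means the locus is the perpendicular bisector of z1 and z2.
Midpoint = ((7+9)/2, (-1+2)/2) = (8.0000, 0.5000)

Perpendicular bisector through (8.0000, 0.5000)


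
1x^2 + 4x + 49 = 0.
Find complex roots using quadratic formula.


disc = 4^2 - 4*1*49 = 16 - 196 = -180
sqrt(|disc|) = sqrt(180) = 13.4164
Real part = -4/(2*1) = -2.0000
Imag part = 13.4164/(2*1) = 6.7082

-2.0000 ± 6.7082i


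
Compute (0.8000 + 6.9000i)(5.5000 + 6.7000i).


Real = 0.8*5.5 - 6.9*6.7 = 4.4 - 46.23 = -41.83
Imag = 0.8*6.7 + 5.5*6.9 = 5.36 + 37.95 = 43.31

-41.8300 + 43.3100i


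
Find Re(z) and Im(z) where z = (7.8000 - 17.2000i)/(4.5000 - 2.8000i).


Multiply by conjugate: (7.8000 - 17.2000i)(4.5000 + 2.8000i) / (4.5^2 + (-2.8)^2)
Numerator real = 7.8*4.5 - (17.2)*(-2.8) = 83.26
Numerator imag = -17.2*4.5 - 7.8*(-2.8) = -55.56
Denominator = 28.09
Re(z) = 83.26/28.09 = 2.9640
Im(z) = -55.56/28.09 = -1.9779

Re(z) = 2.9640, Im(z) = -1.9779


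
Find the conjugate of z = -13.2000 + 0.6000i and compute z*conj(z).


z_bar = -13.2000 - 0.6000i
z*z_bar = (-13.2)^2 + 0.6^2 = 174.24 + 0.36 = 174.6

z_bar = -13.2000 - 0.6000i, z*z_bar = 174.6


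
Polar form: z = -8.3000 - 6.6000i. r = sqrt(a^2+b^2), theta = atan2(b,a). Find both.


r = sqrt(68.89+43.56) = sqrt(112.45) = 10.6042
theta = atan2(-6.6, -8.3) = -141.5090 degrees

r = 10.6042, theta = -141.5090 degrees


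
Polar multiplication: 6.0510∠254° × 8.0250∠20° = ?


r = 6.0510 * 8.0250 = 48.5593
theta = 254° + 20° = 274° = 274° (mod 360)

48.5593 cis(274°)


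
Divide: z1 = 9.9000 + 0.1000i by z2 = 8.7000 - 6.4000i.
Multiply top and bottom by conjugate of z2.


Conjugate of z2 = 8.7000 + 6.4000i
Numerator: (9.9000 + 0.1000i)(8.7000 + 6.4000i) = 85.4900 + 64.2300i
Denominator: 8.7^2 + (-6.4)^2 = 116.65
Result = (85.4900 + 64.2300i)/116.65

0.7329 + 0.5506i


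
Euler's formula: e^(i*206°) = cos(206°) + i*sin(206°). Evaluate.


cos(206°) = -0.8988
sin(206°) = -0.4384

e^(i*206°) = -0.8988 - 0.4384i


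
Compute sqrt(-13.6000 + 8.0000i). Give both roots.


|z| = sqrt(184.96+64) = 15.7785
sqrt((|z|+a)/2) = sqrt((15.7785+(-13.6))/2) = sqrt(1.0892) = 1.0437
sqrt((|z|-a)/2) = sqrt((15.7785-(-13.6))/2) = sqrt(14.6892) = 3.8327

±(1.0437 + 3.8327i) i.e. 1.0437 + 3.8327i and -1.0437 - 3.8327i


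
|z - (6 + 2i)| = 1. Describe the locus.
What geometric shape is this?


|z - z0| = r is a circle with center z0 and radius r.
Center = (6, 2), radius = 1

Circle with center (6, 2) and radius 1


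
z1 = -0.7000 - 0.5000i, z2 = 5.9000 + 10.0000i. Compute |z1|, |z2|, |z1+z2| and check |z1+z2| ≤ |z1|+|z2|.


|z1| = sqrt((-0.7)^2 + (-0.5)^2) = sqrt(0.74) = 0.8602
|z2| = sqrt(5.9^2 + 10^2) = sqrt(134.81) = 11.6108
z1+z2 = 5.2000 + 9.5000i
|z1+z2| = sqrt(117.29) = 10.8301
|z1|+|z2| = 0.8602 + 11.6108 = 12.4710

|z1+z2| = 10.8301 ≤ |z1|+|z2| = 12.4710 (verified)


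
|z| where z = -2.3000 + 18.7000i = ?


|z| = sqrt((-2.3)^2 + 18.7^2) = sqrt(5.29 + 349.69) = sqrt(354.98) = 18.8409

|z| = 18.8409


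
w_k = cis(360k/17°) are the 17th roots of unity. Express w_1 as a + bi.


Angle = 360*1/17 = 21.1765°
a = cos(21.1765°) = 0.9325
b = sin(21.1765°) = 0.3612

0.9325 + 0.3612i


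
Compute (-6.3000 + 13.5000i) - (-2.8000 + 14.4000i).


Real: -6.3 + 2.8 = -3.5
Imag: 13.5 - 14.4 = -0.9

-3.5000 - 0.9000i


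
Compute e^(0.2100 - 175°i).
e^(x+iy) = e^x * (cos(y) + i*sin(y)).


e^0.2100 = 1.2337
cos(-175°) = -0.9962
sin(-175°) = -0.08716
Real = 1.2337*(-0.9962) = -1.2290
Imag = 1.2337*(-0.08716) = -0.1075

-1.2290 - 0.1075i


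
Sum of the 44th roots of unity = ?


The sum of all 44th roots of unity is 0.
Geometric series: (1 - w^44)/(1 - w) = (1-1)/(1-w) = 0 since w^44 = 1, w ≠ 1.
Alternatively: coefficient of z^43 in z^44 - 1 is 0.

0


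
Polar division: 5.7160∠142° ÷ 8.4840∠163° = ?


r = 5.7160 / 8.4840 = 0.6737
theta = 142° - 163° = -21° = 339° (mod 360)

0.6737 cis(339°)


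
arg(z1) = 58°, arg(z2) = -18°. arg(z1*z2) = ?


arg(z1*z2) = 58° - 18° = 40°
Normalized to (-180°, 180°]: 40°

40°


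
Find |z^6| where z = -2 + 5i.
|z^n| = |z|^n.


|z| = sqrt(4+25) = sqrt(29) = 5.3852
|z^6| = |z|^6 = (sqrt(29))^6 = 29^3 = 24389

|z^6| = 24389


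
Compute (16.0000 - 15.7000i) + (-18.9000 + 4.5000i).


Real: 16 - 18.9 = -2.9
Imag: -15.7 + 4.5 = -11.2

-2.9000 - 11.2000i


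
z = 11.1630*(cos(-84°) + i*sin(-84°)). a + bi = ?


a = 11.1630*cos(-84°) = 11.1630*0.10453 = 1.1669
b = 11.1630*sin(-84°) = 11.1630*(-0.99452) = -11.1018

1.1669 - 11.1018i


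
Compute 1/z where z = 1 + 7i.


|z|^2 = 1+49 = 50
1/z = (1 - 7i)/50

1/z = 0.0200 - 0.1400i


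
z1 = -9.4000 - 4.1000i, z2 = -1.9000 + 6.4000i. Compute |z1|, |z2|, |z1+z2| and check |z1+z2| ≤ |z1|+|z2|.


|z1| = sqrt((-9.4)^2 + (-4.1)^2) = sqrt(105.17) = 10.2552
|z2| = sqrt((-1.9)^2 + 6.4^2) = sqrt(44.57) = 6.6761
z1+z2 = -11.3000 + 2.3000i
|z1+z2| = sqrt(132.98) = 11.5317
|z1|+|z2| = 10.2552 + 6.6761 = 16.9313

|z1+z2| = 11.5317 ≤ |z1|+|z2| = 16.9313 (verified)


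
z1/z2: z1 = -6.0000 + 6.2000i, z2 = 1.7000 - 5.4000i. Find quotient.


Conjugate of z2 = 1.7000 + 5.4000i
Numerator: (-6.0000 + 6.2000i)(1.7000 + 5.4000i) = -43.6800 - 21.8600i
Denominator: 1.7^2 + (-5.4)^2 = 32.05
Result = (-43.6800 - 21.8600i)/32.05

-1.3629 - 0.6821i


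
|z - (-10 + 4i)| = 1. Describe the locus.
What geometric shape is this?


|z - z0| = r is a circle with center z0 and radius r.
Center = (-10, 4), radius = 1

Circle with center (-10, 4) and radius 1


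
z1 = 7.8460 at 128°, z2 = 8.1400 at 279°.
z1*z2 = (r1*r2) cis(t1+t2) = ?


r = 7.8460 * 8.1400 = 63.8664
theta = 128° + 279° = 407° = 47° (mod 360)

63.8664 cis(47°)


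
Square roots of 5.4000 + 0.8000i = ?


|z| = sqrt(29.16+0.64) = 5.4589
sqrt((|z|+a)/2) = sqrt((5.4589+5.4)/2) = sqrt(5.4295) = 2.3301
sqrt((|z|-a)/2) = sqrt((5.4589-5.4)/2) = sqrt(0.0295) = 0.1717

±(2.3301 + 0.1717i) i.e. 2.3301 + 0.1717i and -2.3301 - 0.1717i


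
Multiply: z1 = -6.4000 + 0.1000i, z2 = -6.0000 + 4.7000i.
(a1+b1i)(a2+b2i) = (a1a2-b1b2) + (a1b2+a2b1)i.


Real = -6.4*(-6) - 0.1*4.7 = 38.4 - 0.47 = 37.93
Imag = -6.4*4.7 - (6)*0.1 = -30.08 - (0.6) = -30.68

37.9300 - 30.6800i


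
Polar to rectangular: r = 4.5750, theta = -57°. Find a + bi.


a = 4.5750*cos(-57°) = 4.5750*0.54464 = 2.4917
b = 4.5750*sin(-57°) = 4.5750*(-0.83867) = -3.8369

2.4917 - 3.8369i


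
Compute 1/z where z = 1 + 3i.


|z|^2 = 1+9 = 10
1/z = (1 - 3i)/10

1/z = 0.1000 - 0.3000i


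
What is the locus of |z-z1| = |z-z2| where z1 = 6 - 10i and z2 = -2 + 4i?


Equal distances means the locus is the perpendicular bisector of z1 and z2.
Midpoint = ((6+(-2))/2, (-10+4)/2) = (2.0000, -3.0000)

Perpendicular bisector through (2.0000, -3.0000)


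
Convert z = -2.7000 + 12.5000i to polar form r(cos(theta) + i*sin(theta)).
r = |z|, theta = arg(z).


r = sqrt(7.29+156.25) = sqrt(163.54) = 12.7883
theta = atan2(12.5, -2.7) = 102.1886 degrees

r = 12.7883, theta = 102.1886 degrees


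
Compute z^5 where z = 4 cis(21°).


r^5 = 4^5 = 1024
n*theta = 5*21° = 105° = 105° (mod 360)
a = 1024*cos(105°) = -265.0307
b = 1024*sin(105°) = 989.1080

1024 cis(105°) = -265.0307 + 989.1080i


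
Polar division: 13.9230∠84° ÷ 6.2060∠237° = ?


r = 13.9230 / 6.2060 = 2.2435
theta = 84° - 237° = -153° = 207° (mod 360)

2.2435 cis(207°)


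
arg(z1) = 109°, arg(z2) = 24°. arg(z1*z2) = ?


arg(z1*z2) = 109° + 24° = 133°
Normalized to (-180°, 180°]: 133°

133°


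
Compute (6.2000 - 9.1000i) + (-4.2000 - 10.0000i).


Real: 6.2 - 4.2 = 2
Imag: -9.1 - 10 = -19.1

2.0000 - 19.1000i


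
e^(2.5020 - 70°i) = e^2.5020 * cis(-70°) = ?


e^2.5020 = 12.2069
cos(-70°) = 0.34202
sin(-70°) = -0.93969
Real = 12.2069*0.34202 = 4.1750
Imag = 12.2069*(-0.93969) = -11.4707

4.1750 - 11.4707i


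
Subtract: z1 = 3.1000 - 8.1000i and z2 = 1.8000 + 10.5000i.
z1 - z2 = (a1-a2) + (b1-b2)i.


Real: 3.1 - 1.8 = 1.3
Imag: -8.1 - 10.5 = -18.6

1.3000 - 18.6000i


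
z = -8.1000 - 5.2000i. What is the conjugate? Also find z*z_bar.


z_bar = -8.1000 + 5.2000i
z*z_bar = (-8.1)^2 + (-5.2)^2 = 65.61 + 27.04 = 92.65

z_bar = -8.1000 + 5.2000i, z*z_bar = 92.65


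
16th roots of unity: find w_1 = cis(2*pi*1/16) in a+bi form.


Angle = 360*1/16 = 22.5°
a = cos(22.5°) = 0.9239
b = sin(22.5°) = 0.3827

0.9239 + 0.3827i


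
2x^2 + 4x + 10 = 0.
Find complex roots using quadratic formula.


disc = 4^2 - 4*2*10 = 16 - 80 = -64
sqrt(|disc|) = sqrt(64) = 8.0000
Real part = -4/(2*2) = -1.0000
Imag part = 8.0000/(2*2) = 2.0000

-1.0000 ± 2.0000i


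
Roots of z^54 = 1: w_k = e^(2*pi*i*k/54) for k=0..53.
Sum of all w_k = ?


The sum of all 54th roots of unity is 0.
Geometric series: (1 - w^54)/(1 - w) = (1-1)/(1-w) = 0 since w^54 = 1, w ≠ 1.
Alternatively: coefficient of z^53 in z^54 - 1 is 0.

0


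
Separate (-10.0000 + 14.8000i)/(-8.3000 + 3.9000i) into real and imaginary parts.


Multiply by conjugate: (-10.0000 + 14.8000i)(-8.3000 - 3.9000i) / ((-8.3)^2 + 3.9^2)
Numerator real = -10*(-8.3) + 14.8*3.9 = 140.72
Numerator imag = 14.8*(-8.3) - (-10)*3.9 = -83.84
Denominator = 84.1
Re(z) = 140.72/84.1 = 1.6732
Im(z) = -83.84/84.1 = -0.9969

Re(z) = 1.6732, Im(z) = -0.9969


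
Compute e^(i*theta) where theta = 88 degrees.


cos(88°) = 0.0349
sin(88°) = 0.9994

e^(i*88°) = 0.0349 + 0.9994i


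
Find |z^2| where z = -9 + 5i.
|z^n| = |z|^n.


|z| = sqrt(81+25) = sqrt(106) = 10.2956
|z^2| = |z|^2 = (sqrt(106))^2 = 106

|z^2| = 106


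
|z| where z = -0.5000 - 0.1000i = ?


|z| = sqrt((-0.5)^2 + (-0.1)^2) = sqrt(0.25 + 0.01) = sqrt(0.26) = 0.5099

|z| = 0.5099


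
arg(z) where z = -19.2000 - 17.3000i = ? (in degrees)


Re = -19.2, Im = -17.3
arg = atan2(-17.3, -19.2) = -137.9798 degrees

arg(z) = -137.9798 degrees


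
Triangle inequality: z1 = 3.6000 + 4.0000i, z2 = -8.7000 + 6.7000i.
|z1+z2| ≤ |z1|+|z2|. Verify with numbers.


|z1| = sqrt(3.6^2 + 4^2) = sqrt(28.96) = 5.3814
|z2| = sqrt((-8.7)^2 + 6.7^2) = sqrt(120.58) = 10.9809
z1+z2 = -5.1000 + 10.7000i
|z1+z2| = sqrt(140.5) = 11.8533
|z1|+|z2| = 5.3814 + 10.9809 = 16.3623

|z1+z2| = 11.8533 ≤ |z1|+|z2| = 16.3623 (verified)


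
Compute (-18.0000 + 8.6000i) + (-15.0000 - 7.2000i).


Real: -18 - 15 = -33
Imag: 8.6 - 7.2 = 1.4

-33.0000 + 1.4000i


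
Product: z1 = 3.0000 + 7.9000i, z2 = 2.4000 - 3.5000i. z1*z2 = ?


Real = 3*2.4 - 7.9*(-3.5) = 7.2 - (-27.65) = 34.85
Imag = 3*(-3.5) + 2.4*7.9 = -10.5 + 18.96 = 8.46

34.8500 + 8.4600i


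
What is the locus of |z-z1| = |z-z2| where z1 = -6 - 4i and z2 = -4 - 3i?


Equal distances means the locus is the perpendicular bisector of z1 and z2.
Midpoint = ((-6+(-4))/2, (-4+(-3))/2) = (-5.0000, -3.5000)

Perpendicular bisector through (-5.0000, -3.5000)


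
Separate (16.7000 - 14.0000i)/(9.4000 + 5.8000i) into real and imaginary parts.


Multiply by conjugate: (16.7000 - 14.0000i)(9.4000 - 5.8000i) / (9.4^2 + 5.8^2)
Numerator real = 16.7*9.4 - (14)*5.8 = 75.78
Numerator imag = -14*9.4 - 16.7*5.8 = -228.46
Denominator = 122
Re(z) = 75.78/122 = 0.6211
Im(z) = -228.46/122 = -1.8726

Re(z) = 0.6211, Im(z) = -1.8726


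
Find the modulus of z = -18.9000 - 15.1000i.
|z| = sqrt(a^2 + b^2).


|z| = sqrt((-18.9)^2 + (-15.1)^2) = sqrt(357.21 + 228.01) = sqrt(585.22) = 24.1913

|z| = 24.1913


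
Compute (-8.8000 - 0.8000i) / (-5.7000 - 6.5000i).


Conjugate of z2 = -5.7000 + 6.5000i
Numerator: (-8.8000 - 0.8000i)(-5.7000 + 6.5000i) = 55.3600 - 52.6400i
Denominator: (-5.7)^2 + (-6.5)^2 = 74.74
Result = (55.3600 - 52.6400i)/74.74

0.7407 - 0.7043i


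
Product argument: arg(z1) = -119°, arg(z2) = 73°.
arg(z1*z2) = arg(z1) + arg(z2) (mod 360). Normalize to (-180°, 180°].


arg(z1*z2) = -119° + 73° = -46°
Normalized to (-180°, 180°]: -46°

-46°


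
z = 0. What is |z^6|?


|z| = sqrt(0+0) = sqrt(0) = 0
|z^6| = |z|^6 = 0^6 = 0

|z^6| = 0


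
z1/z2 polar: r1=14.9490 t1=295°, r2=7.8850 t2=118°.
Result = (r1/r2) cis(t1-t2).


r = 14.9490 / 7.8850 = 1.8959
theta = 295° - 118° = 177° = 177° (mod 360)

1.8959 cis(177°)


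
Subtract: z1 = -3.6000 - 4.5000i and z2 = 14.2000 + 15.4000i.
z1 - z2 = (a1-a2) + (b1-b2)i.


Real: -3.6 - 14.2 = -17.8
Imag: -4.5 - 15.4 = -19.9

-17.8000 - 19.9000i


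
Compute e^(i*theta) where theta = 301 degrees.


cos(301°) = 0.5150
sin(301°) = -0.8572

e^(i*301°) = 0.5150 - 0.8572i


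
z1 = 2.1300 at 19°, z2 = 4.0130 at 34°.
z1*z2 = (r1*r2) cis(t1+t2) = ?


r = 2.1300 * 4.0130 = 8.5477
theta = 19° + 34° = 53° = 53° (mod 360)

8.5477 cis(53°)


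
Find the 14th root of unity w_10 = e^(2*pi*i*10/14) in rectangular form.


Angle = 360*10/14 = 257.1429°
a = cos(257.1429°) = -0.2225
b = sin(257.1429°) = -0.9749

-0.2225 - 0.9749i


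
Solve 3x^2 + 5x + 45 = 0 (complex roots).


disc = 5^2 - 4*3*45 = 25 - 540 = -515
sqrt(|disc|) = sqrt(515) = 22.6936
Real part = -5/(2*3) = -0.8333
Imag part = 22.6936/(2*3) = 3.7823

-0.8333 ± 3.7823i


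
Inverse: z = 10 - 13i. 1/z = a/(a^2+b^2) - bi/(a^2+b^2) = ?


|z|^2 = 100+169 = 269
1/z = (10 + 13i)/269

1/z = 0.0372 + 0.0483i


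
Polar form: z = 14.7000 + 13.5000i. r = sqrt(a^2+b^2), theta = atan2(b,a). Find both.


r = sqrt(216.09+182.25) = sqrt(398.34) = 19.9585
theta = atan2(13.5, 14.7) = 42.5634 degrees

r = 19.9585, theta = 42.5634 degrees


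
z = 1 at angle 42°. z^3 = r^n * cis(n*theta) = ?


r^3 = 1^3 = 1
n*theta = 3*42° = 126° = 126° (mod 360)
a = 1*cos(126°) = -0.5878
b = 1*sin(126°) = 0.8090

1 cis(126°) = -0.5878 + 0.8090i


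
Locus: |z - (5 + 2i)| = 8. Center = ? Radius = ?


|z - z0| = r is a circle with center z0 and radius r.
Center = (5, 2), radius = 8

Circle with center (5, 2) and radius 8


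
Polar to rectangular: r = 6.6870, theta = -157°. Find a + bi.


a = 6.6870*cos(-157°) = 6.6870*(-0.9205) = -6.1554
b = 6.6870*sin(-157°) = 6.6870*(-0.39073) = -2.6128

-6.1554 - 2.6128i


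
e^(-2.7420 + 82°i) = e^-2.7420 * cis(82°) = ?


e^-2.7420 = 0.0644
cos(82°) = 0.1392
sin(82°) = 0.9903
Real = 0.0644*0.1392 = 0.0090
Imag = 0.0644*0.9903 = 0.0638

0.0090 + 0.0638i


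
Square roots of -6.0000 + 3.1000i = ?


|z| = sqrt(36+9.61) = 6.7535
sqrt((|z|+a)/2) = sqrt((6.7535+(-6))/2) = sqrt(0.3768) = 0.6138
sqrt((|z|-a)/2) = sqrt((6.7535-(-6))/2) = sqrt(6.3768) = 2.5252

±(0.6138 + 2.5252i) i.e. 0.6138 + 2.5252i and -0.6138 - 2.5252i


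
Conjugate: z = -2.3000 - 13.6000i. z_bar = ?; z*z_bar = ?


z_bar = -2.3000 + 13.6000i
z*z_bar = (-2.3)^2 + (-13.6)^2 = 5.29 + 184.96 = 190.25

z_bar = -2.3000 + 13.6000i, z*z_bar = 190.25


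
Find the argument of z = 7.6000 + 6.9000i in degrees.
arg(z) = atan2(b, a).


Re = 7.6, Im = 6.9
arg = atan2(6.9, 7.6) = 42.2361 degrees

arg(z) = 42.2361 degrees


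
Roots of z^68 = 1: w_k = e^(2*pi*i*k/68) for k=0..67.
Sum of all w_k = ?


The sum of all 68th roots of unity is 0.
Geometric series: (1 - w^68)/(1 - w) = (1-1)/(1-w) = 0 since w^68 = 1, w ≠ 1.
Alternatively: coefficient of z^67 in z^68 - 1 is 0.

0


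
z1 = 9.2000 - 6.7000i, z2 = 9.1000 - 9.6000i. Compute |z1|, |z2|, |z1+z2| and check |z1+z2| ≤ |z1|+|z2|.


|z1| = sqrt(9.2^2 + (-6.7)^2) = sqrt(129.53) = 11.3811
|z2| = sqrt(9.1^2 + (-9.6)^2) = sqrt(174.97) = 13.2276
z1+z2 = 18.3000 - 16.3000i
|z1+z2| = sqrt(600.58) = 24.5067
|z1|+|z2| = 11.3811 + 13.2276 = 24.6087

|z1+z2| = 24.5067 ≤ |z1|+|z2| = 24.6087 (verified)


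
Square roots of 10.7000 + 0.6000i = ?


|z| = sqrt(114.49+0.36) = 10.7168
sqrt((|z|+a)/2) = sqrt((10.7168+10.7)/2) = sqrt(10.7084) = 3.2724
sqrt((|z|-a)/2) = sqrt((10.7168-10.7)/2) = sqrt(0.0084) = 0.0917

±(3.2724 + 0.0917i) i.e. 3.2724 + 0.0917i and -3.2724 - 0.0917i


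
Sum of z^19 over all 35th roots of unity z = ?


The roots are w_k = w^k with w = e^(2*pi*i/35), and (w^k)^19 = (w^19)^k.
So S = 1 + u + u^2 + ... + u^(34) with u = w^19.
19 = 0*35 + 19, so 19 is not a multiple of 35: u = w^19 ≠ 1 (w is a primitive 35th root), while u^35 = (w^35)^19 = 1.
Geometric series: S = (1 - u^35)/(1 - u) = (1 - 1)/(1 - u) = 0

S = 0


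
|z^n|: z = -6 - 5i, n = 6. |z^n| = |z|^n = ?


|z| = sqrt(36+25) = sqrt(61) = 7.8102
|z^6| = |z|^6 = (sqrt(61))^6 = 61^3 = 226981

|z^6| = 226981


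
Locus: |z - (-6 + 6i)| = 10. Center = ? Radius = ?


|z - z0| = r is a circle with center z0 and radius r.
Center = (-6, 6), radius = 10

Circle with center (-6, 6) and radius 10


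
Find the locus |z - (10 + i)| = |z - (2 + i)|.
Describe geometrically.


Equal distances means the locus is the perpendicular bisector of z1 and z2.
Midpoint = ((10+2)/2, (1+1)/2) = (6.0000, 1.0000)

Perpendicular bisector through (6.0000, 1.0000)


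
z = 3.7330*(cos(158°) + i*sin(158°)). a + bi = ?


a = 3.7330*cos(158°) = 3.7330*(-0.9272) = -3.4612
b = 3.7330*sin(158°) = 3.7330*0.3746 = 1.3984

-3.4612 + 1.3984i


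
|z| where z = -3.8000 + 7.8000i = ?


|z| = sqrt((-3.8)^2 + 7.8^2) = sqrt(14.44 + 60.84) = sqrt(75.28) = 8.6764

|z| = 8.6764


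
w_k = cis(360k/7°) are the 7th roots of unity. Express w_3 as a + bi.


Angle = 360*3/7 = 154.2857°
a = cos(154.2857°) = -0.9010
b = sin(154.2857°) = 0.4339

-0.9010 + 0.4339i


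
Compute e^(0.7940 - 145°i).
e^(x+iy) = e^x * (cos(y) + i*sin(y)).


e^0.7940 = 2.2122
cos(-145°) = -0.8192
sin(-145°) = -0.5736
Real = 2.2122*(-0.8192) = -1.8122
Imag = 2.2122*(-0.5736) = -1.2689

-1.8122 - 1.2689i


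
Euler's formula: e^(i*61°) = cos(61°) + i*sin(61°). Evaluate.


cos(61°) = 0.4848
sin(61°) = 0.8746

e^(i*61°) = 0.4848 + 0.8746i


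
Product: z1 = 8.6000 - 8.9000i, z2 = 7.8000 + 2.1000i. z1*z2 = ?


Real = 8.6*7.8 - (-8.9)*2.1 = 67.08 - (-18.69) = 85.77
Imag = 8.6*2.1 + 7.8*(-8.9) = 18.06 - (69.42) = -51.36

85.7700 - 51.3600i


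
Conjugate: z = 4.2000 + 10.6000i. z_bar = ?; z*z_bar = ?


z_bar = 4.2000 - 10.6000i
z*z_bar = 4.2^2 + 10.6^2 = 17.64 + 112.36 = 130

z_bar = 4.2000 - 10.6000i, z*z_bar = 130


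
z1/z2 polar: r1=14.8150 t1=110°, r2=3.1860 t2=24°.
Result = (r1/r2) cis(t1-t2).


r = 14.8150 / 3.1860 = 4.6500
theta = 110° - 24° = 86° = 86° (mod 360)

4.6500 cis(86°)


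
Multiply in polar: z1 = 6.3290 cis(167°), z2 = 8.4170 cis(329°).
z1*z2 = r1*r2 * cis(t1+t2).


r = 6.3290 * 8.4170 = 53.2712
theta = 167° + 329° = 496° = 136° (mod 360)

53.2712 cis(136°)


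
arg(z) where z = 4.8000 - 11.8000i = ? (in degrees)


Re = 4.8, Im = -11.8
arg = atan2(-11.8, 4.8) = -67.8645 degrees

arg(z) = -67.8645 degrees


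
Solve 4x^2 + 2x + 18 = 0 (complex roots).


disc = 2^2 - 4*4*18 = 4 - 288 = -284
sqrt(|disc|) = sqrt(284) = 16.8523
Real part = -2/(2*4) = -0.2500
Imag part = 16.8523/(2*4) = 2.1065

-0.2500 ± 2.1065i


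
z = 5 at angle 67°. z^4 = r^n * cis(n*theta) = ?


r^4 = 5^4 = 625
n*theta = 4*67° = 268° = 268° (mod 360)
a = 625*cos(268°) = -21.8122
b = 625*sin(268°) = -624.6193

625 cis(268°) = -21.8122 - 624.6193i


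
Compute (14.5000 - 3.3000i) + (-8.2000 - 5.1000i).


Real: 14.5 - 8.2 = 6.3
Imag: -3.3 - 5.1 = -8.4

6.3000 - 8.4000i


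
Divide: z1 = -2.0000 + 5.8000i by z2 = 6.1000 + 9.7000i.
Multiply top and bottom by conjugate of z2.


Conjugate of z2 = 6.1000 - 9.7000i
Numerator: (-2.0000 + 5.8000i)(6.1000 - 9.7000i) = 44.0600 + 54.7800i
Denominator: 6.1^2 + 9.7^2 = 131.3
Result = (44.0600 + 54.7800i)/131.3

0.3356 + 0.4172i


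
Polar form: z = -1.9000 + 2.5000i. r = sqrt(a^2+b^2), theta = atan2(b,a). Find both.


r = sqrt(3.61+6.25) = sqrt(9.86) = 3.1401
theta = atan2(2.5, -1.9) = 127.2348 degrees

r = 3.1401, theta = 127.2348 degrees


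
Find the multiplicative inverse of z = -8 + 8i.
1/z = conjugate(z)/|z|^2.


|z|^2 = 64+64 = 128
1/z = (-8 - 8i)/128

1/z = -0.0625 - 0.0625i


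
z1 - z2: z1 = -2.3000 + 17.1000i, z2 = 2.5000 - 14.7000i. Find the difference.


Real: -2.3 - 2.5 = -4.8
Imag: 17.1 + 14.7 = 31.8

-4.8000 + 31.8000i


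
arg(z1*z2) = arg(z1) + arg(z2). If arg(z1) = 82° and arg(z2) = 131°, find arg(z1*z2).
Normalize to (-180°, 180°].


arg(z1*z2) = 82° + 131° = 213°
Normalized to (-180°, 180°]: -147°

-147°


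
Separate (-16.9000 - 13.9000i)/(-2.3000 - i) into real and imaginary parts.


Multiply by conjugate: (-16.9000 - 13.9000i)(-2.3000 + i) / ((-2.3)^2 + (-1)^2)
Numerator real = -16.9*(-2.3) - (13.9)*(-1) = 52.77
Numerator imag = -13.9*(-2.3) - (-16.9)*(-1) = 15.07
Denominator = 6.29
Re(z) = 52.77/6.29 = 8.3895
Im(z) = 15.07/6.29 = 2.3959

Re(z) = 8.3895, Im(z) = 2.3959


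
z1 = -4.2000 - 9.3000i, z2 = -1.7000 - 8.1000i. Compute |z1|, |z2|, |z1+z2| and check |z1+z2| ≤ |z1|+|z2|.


|z1| = sqrt((-4.2)^2 + (-9.3)^2) = sqrt(104.13) = 10.2044
|z2| = sqrt((-1.7)^2 + (-8.1)^2) = sqrt(68.5) = 8.2765
z1+z2 = -5.9000 - 17.4000i
|z1+z2| = sqrt(337.57) = 18.3731
|z1|+|z2| = 10.2044 + 8.2765 = 18.4809

|z1+z2| = 18.3731 ≤ |z1|+|z2| = 18.4809 (verified)


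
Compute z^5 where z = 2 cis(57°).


r^5 = 2^5 = 32
n*theta = 5*57° = 285° = 285° (mod 360)
a = 32*cos(285°) = 8.2822
b = 32*sin(285°) = -30.9096

32 cis(285°) = 8.2822 - 30.9096i


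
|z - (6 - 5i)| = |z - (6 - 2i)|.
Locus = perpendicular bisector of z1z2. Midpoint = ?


Equal distances means the locus is the perpendicular bisector of z1 and z2.
Midpoint = ((6+6)/2, (-5+(-2))/2) = (6.0000, -3.5000)

Perpendicular bisector through (6.0000, -3.5000)


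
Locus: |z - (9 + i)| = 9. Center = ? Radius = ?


|z - z0| = r is a circle with center z0 and radius r.
Center = (9, 1), radius = 9

Circle with center (9, 1) and radius 9


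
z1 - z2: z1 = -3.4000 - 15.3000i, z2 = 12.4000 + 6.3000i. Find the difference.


Real: -3.4 - 12.4 = -15.8
Imag: -15.3 - 6.3 = -21.6

-15.8000 - 21.6000i


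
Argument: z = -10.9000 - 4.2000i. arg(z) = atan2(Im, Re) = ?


Re = -10.9, Im = -4.2
arg = atan2(-4.2, -10.9) = -158.9273 degrees

arg(z) = -158.9273 degrees


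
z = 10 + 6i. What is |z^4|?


|z| = sqrt(100+36) = sqrt(136) = 11.6619
|z^4| = |z|^4 = (sqrt(136))^4 = 136^2 = 18496

|z^4| = 18496


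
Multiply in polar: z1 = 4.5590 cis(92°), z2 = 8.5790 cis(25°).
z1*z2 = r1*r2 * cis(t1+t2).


r = 4.5590 * 8.5790 = 39.1117
theta = 92° + 25° = 117° = 117° (mod 360)

39.1117 cis(117°)


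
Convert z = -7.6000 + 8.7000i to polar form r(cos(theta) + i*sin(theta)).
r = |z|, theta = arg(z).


r = sqrt(57.76+75.69) = sqrt(133.45) = 11.5521
theta = atan2(8.7, -7.6) = 131.1393 degrees

r = 11.5521, theta = 131.1393 degrees


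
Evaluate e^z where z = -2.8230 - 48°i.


e^-2.8230 = 0.05943
cos(-48°) = 0.6691
sin(-48°) = -0.7431
Real = 0.05943*0.6691 = 0.0398
Imag = 0.05943*(-0.7431) = -0.0442

0.0398 - 0.0442i


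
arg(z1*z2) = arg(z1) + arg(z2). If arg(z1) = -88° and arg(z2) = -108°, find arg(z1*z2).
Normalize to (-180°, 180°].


arg(z1*z2) = -88° - 108° = -196°
Normalized to (-180°, 180°]: 164°

164°


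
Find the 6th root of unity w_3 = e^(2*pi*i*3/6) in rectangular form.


Angle = 360*3/6 = 180°
a = cos(180°) = -1.0000
b = sin(180°) = 0

-1.0000 + 0i


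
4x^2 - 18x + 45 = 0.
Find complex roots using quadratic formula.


disc = (-18)^2 - 4*4*45 = 324 - 720 = -396
sqrt(|disc|) = sqrt(396) = 19.8997
Real part = 18/(2*4) = 2.2500
Imag part = 19.8997/(2*4) = 2.4875

2.2500 ± 2.4875i


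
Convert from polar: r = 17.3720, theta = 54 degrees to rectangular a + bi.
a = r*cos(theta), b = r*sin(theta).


a = 17.3720*cos(54°) = 17.3720*0.587785 = 10.2110
b = 17.3720*sin(54°) = 17.3720*0.809017 = 14.0542

10.2110 + 14.0542i


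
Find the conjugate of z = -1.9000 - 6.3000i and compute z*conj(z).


z_bar = -1.9000 + 6.3000i
z*z_bar = (-1.9)^2 + (-6.3)^2 = 3.61 + 39.69 = 43.3

z_bar = -1.9000 + 6.3000i, z*z_bar = 43.3


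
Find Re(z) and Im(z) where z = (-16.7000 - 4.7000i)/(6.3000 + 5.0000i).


Multiply by conjugate: (-16.7000 - 4.7000i)(6.3000 - 5.0000i) / (6.3^2 + 5^2)
Numerator real = -16.7*6.3 - (4.7)*5 = -128.71
Numerator imag = -4.7*6.3 - (-16.7)*5 = 53.89
Denominator = 64.69
Re(z) = -128.71/64.69 = -1.9896
Im(z) = 53.89/64.69 = 0.8330

Re(z) = -1.9896, Im(z) = 0.8330


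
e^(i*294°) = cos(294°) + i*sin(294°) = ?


cos(294°) = 0.4067
sin(294°) = -0.9135

e^(i*294°) = 0.4067 - 0.9135i


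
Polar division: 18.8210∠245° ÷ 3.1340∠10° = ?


r = 18.8210 / 3.1340 = 6.0054
theta = 245° - 10° = 235° = 235° (mod 360)

6.0054 cis(235°)


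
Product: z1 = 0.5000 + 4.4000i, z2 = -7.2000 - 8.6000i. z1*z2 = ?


Real = 0.5*(-7.2) - 4.4*(-8.6) = -3.6 - (-37.84) = 34.24
Imag = 0.5*(-8.6) - (7.2)*4.4 = -4.3 - (31.68) = -35.98

34.2400 - 35.9800i


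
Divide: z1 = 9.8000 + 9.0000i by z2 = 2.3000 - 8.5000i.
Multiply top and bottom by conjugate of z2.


Conjugate of z2 = 2.3000 + 8.5000i
Numerator: (9.8000 + 9.0000i)(2.3000 + 8.5000i) = -53.9600 + 104.0000i
Denominator: 2.3^2 + (-8.5)^2 = 77.54
Result = (-53.9600 + 104.0000i)/77.54

-0.6959 + 1.3412i


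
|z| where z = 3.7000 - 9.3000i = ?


|z| = sqrt(3.7^2 + (-9.3)^2) = sqrt(13.69 + 86.49) = sqrt(100.18) = 10.0090

|z| = 10.0090


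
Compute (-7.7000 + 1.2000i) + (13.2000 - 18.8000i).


Real: -7.7 + 13.2 = 5.5
Imag: 1.2 - 18.8 = -17.6

5.5000 - 17.6000i


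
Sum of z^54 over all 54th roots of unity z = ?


The roots are w_k = w^k with w = e^(2*pi*i/54), and (w^k)^54 = (w^54)^k.
So S = 1 + u + u^2 + ... + u^(53) with u = w^54.
54 = 1*54 + 0, so 54 is a multiple of 54 and u = (w^54)^1 = 1.
Every one of the 54 terms equals 1: S = 54

S = 54


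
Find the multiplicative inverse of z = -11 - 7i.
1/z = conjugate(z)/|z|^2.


|z|^2 = 121+49 = 170
1/z = (-11 + 7i)/170

1/z = -0.0647 + 0.0412i


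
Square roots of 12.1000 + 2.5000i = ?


|z| = sqrt(146.41+6.25) = 12.3556
sqrt((|z|+a)/2) = sqrt((12.3556+12.1)/2) = sqrt(12.2278) = 3.4968
sqrt((|z|-a)/2) = sqrt((12.3556-12.1)/2) = sqrt(0.1278) = 0.3575

±(3.4968 + 0.3575i) i.e. 3.4968 + 0.3575i and -3.4968 - 0.3575i


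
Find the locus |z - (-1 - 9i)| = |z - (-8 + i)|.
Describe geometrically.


Equal distances means the locus is the perpendicular bisector of z1 and z2.
Midpoint = ((-1+(-8))/2, (-9+1)/2) = (-4.5000, -4.0000)

Perpendicular bisector through (-4.5000, -4.0000)


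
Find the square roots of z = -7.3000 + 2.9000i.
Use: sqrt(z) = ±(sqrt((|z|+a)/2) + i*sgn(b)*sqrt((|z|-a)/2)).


|z| = sqrt(53.29+8.41) = 7.8549
sqrt((|z|+a)/2) = sqrt((7.8549+(-7.3))/2) = sqrt(0.2775) = 0.5268
sqrt((|z|-a)/2) = sqrt((7.8549-(-7.3))/2) = sqrt(7.5775) = 2.7527

±(0.5268 + 2.7527i) i.e. 0.5268 + 2.7527i and -0.5268 - 2.7527i


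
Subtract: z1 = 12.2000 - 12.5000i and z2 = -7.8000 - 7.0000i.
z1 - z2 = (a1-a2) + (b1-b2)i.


Real: 12.2 + 7.8 = 20
Imag: -12.5 + 7 = -5.5

20.0000 - 5.5000i


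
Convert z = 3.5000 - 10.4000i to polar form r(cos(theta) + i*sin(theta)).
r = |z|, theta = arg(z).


r = sqrt(12.25+108.16) = sqrt(120.41) = 10.9731
theta = atan2(-10.4, 3.5) = -71.3999 degrees

r = 10.9731, theta = -71.3999 degrees


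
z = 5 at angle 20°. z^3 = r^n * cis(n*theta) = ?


r^3 = 5^3 = 125
n*theta = 3*20° = 60° = 60° (mod 360)
a = 125*cos(60°) = 62.5000
b = 125*sin(60°) = 108.2532

125 cis(60°) = 62.5000 + 108.2532i


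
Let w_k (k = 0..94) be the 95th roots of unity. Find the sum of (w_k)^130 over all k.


The roots are w_k = w^k with w = e^(2*pi*i/95), and (w^k)^130 = (w^130)^k.
So S = 1 + u + u^2 + ... + u^(94) with u = w^130.
130 = 1*95 + 35, so 130 is not a multiple of 95: u = (w^95)^1 * w^35 = w^35 ≠ 1 (w is a primitive 95th root), while u^95 = (w^95)^130 = 1.
Geometric series: S = (1 - u^95)/(1 - u) = (1 - 1)/(1 - u) = 0

S = 0


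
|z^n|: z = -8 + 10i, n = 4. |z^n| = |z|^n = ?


|z| = sqrt(64+100) = sqrt(164) = 12.8062
|z^4| = |z|^4 = (sqrt(164))^4 = 164^2 = 26896

|z^4| = 26896


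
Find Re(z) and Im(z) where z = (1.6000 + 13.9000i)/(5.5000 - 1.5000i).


Multiply by conjugate: (1.6000 + 13.9000i)(5.5000 + 1.5000i) / (5.5^2 + (-1.5)^2)
Numerator real = 1.6*5.5 + 13.9*(-1.5) = -12.05
Numerator imag = 13.9*5.5 - 1.6*(-1.5) = 78.85
Denominator = 32.5
Re(z) = -12.05/32.5 = -0.3708
Im(z) = 78.85/32.5 = 2.4262

Re(z) = -0.3708, Im(z) = 2.4262


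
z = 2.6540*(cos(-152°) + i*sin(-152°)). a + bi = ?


a = 2.6540*cos(-152°) = 2.6540*(-0.88295) = -2.3433
b = 2.6540*sin(-152°) = 2.6540*(-0.46947) = -1.2460

-2.3433 - 1.2460i


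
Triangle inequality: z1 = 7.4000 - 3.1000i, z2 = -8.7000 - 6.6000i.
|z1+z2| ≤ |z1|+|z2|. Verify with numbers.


|z1| = sqrt(7.4^2 + (-3.1)^2) = sqrt(64.37) = 8.0231
|z2| = sqrt((-8.7)^2 + (-6.6)^2) = sqrt(119.25) = 10.9202
z1+z2 = -1.3000 - 9.7000i
|z1+z2| = sqrt(95.78) = 9.7867
|z1|+|z2| = 8.0231 + 10.9202 = 18.9433

|z1+z2| = 9.7867 ≤ |z1|+|z2| = 18.9433 (verified)


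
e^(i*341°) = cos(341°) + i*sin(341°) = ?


cos(341°) = 0.9455
sin(341°) = -0.3256

e^(i*341°) = 0.9455 - 0.3256i


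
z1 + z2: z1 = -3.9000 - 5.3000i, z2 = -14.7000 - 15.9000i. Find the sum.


Real: -3.9 - 14.7 = -18.6
Imag: -5.3 - 15.9 = -21.2

-18.6000 - 21.2000i


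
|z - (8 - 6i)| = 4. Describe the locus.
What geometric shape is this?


|z - z0| = r is a circle with center z0 and radius r.
Center = (8, -6), radius = 4

Circle with center (8, -6) and radius 4


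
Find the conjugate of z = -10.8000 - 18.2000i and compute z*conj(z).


z_bar = -10.8000 + 18.2000i
z*z_bar = (-10.8)^2 + (-18.2)^2 = 116.64 + 331.24 = 447.88

z_bar = -10.8000 + 18.2000i, z*z_bar = 447.88


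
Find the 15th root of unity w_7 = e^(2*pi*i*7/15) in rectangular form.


Angle = 360*7/15 = 168°
a = cos(168°) = -0.9781
b = sin(168°) = 0.2079

-0.9781 + 0.2079i


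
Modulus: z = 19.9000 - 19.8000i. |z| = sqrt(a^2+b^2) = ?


|z| = sqrt(19.9^2 + (-19.8)^2) = sqrt(396.01 + 392.04) = sqrt(788.05) = 28.0722

|z| = 28.0722


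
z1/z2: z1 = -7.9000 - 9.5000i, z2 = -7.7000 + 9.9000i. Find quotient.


Conjugate of z2 = -7.7000 - 9.9000i
Numerator: (-7.9000 - 9.5000i)(-7.7000 - 9.9000i) = -33.2200 + 151.3600i
Denominator: (-7.7)^2 + 9.9^2 = 157.3
Result = (-33.2200 + 151.3600i)/157.3

-0.2112 + 0.9622i


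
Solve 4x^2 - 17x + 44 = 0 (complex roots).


disc = (-17)^2 - 4*4*44 = 289 - 704 = -415
sqrt(|disc|) = sqrt(415) = 20.3715
Real part = 17/(2*4) = 2.1250
Imag part = 20.3715/(2*4) = 2.5464

2.1250 ± 2.5464i


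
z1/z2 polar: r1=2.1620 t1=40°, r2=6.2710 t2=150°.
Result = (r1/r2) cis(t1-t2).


r = 2.1620 / 6.2710 = 0.3448
theta = 40° - 150° = -110° = 250° (mod 360)

0.3448 cis(250°)


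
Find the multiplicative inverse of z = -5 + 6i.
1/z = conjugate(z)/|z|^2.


|z|^2 = 25+36 = 61
1/z = (-5 - 6i)/61

1/z = -0.0820 - 0.0984i


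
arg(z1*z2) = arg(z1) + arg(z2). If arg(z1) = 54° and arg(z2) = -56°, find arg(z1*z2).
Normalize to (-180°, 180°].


arg(z1*z2) = 54° - 56° = -2°
Normalized to (-180°, 180°]: -2°

-2°


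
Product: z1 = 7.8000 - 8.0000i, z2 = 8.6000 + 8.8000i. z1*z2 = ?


Real = 7.8*8.6 - (-8)*8.8 = 67.08 - (-70.4) = 137.48
Imag = 7.8*8.8 + 8.6*(-8) = 68.64 - (68.8) = -0.16

137.4800 - 0.1600i


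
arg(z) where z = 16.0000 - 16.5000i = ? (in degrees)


Re = 16, Im = -16.5
arg = atan2(-16.5, 16) = -45.8814 degrees

arg(z) = -45.8814 degrees


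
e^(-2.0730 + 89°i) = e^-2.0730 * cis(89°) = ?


e^-2.0730 = 0.1258
cos(89°) = 0.0175
sin(89°) = 0.9998
Real = 0.1258*0.0175 = 0.0022
Imag = 0.1258*0.9998 = 0.1258

0.0022 + 0.1258i


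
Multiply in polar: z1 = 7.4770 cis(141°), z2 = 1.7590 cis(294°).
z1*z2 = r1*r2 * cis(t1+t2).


r = 7.4770 * 1.7590 = 13.1520
theta = 141° + 294° = 435° = 75° (mod 360)

13.1520 cis(75°)


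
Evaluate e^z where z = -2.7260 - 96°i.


e^-2.7260 = 0.0655
cos(-96°) = -0.1045
sin(-96°) = -0.9945
Real = 0.0655*(-0.1045) = -0.0068
Imag = 0.0655*(-0.9945) = -0.0651

-0.0068 - 0.0651i


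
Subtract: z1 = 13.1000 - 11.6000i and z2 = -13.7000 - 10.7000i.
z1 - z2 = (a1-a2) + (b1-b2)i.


Real: 13.1 + 13.7 = 26.8
Imag: -11.6 + 10.7 = -0.9

26.8000 - 0.9000i


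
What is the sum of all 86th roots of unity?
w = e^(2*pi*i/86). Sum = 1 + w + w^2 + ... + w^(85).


The sum of all 86th roots of unity is 0.
Geometric series: (1 - w^86)/(1 - w) = (1-1)/(1-w) = 0 since w^86 = 1, w ≠ 1.
Alternatively: coefficient of z^85 in z^86 - 1 is 0.

0


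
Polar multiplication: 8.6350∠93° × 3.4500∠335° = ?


r = 8.6350 * 3.4500 = 29.7907
theta = 93° + 335° = 428° = 68° (mod 360)

29.7907 cis(68°)


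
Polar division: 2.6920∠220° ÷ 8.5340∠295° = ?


r = 2.6920 / 8.5340 = 0.3154
theta = 220° - 295° = -75° = 285° (mod 360)

0.3154 cis(285°)


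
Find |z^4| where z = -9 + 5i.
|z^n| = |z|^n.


|z| = sqrt(81+25) = sqrt(106) = 10.2956
|z^4| = |z|^4 = (sqrt(106))^4 = 106^2 = 11236

|z^4| = 11236


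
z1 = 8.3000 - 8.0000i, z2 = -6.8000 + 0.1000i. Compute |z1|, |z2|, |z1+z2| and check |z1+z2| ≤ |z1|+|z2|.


|z1| = sqrt(8.3^2 + (-8)^2) = sqrt(132.89) = 11.5278
|z2| = sqrt((-6.8)^2 + 0.1^2) = sqrt(46.25) = 6.8007
z1+z2 = 1.5000 - 7.9000i
|z1+z2| = sqrt(64.66) = 8.0411
|z1|+|z2| = 11.5278 + 6.8007 = 18.3285

|z1+z2| = 8.0411 ≤ |z1|+|z2| = 18.3285 (verified)


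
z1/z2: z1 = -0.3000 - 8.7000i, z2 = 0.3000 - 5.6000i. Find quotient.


Conjugate of z2 = 0.3000 + 5.6000i
Numerator: (-0.3000 - 8.7000i)(0.3000 + 5.6000i) = 48.6300 - 4.2900i
Denominator: 0.3^2 + (-5.6)^2 = 31.45
Result = (48.6300 - 4.2900i)/31.45

1.5463 - 0.1364i


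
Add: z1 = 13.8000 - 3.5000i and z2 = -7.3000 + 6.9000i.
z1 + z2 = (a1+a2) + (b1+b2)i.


Real: 13.8 - 7.3 = 6.5
Imag: -3.5 + 6.9 = 3.4

6.5000 + 3.4000i


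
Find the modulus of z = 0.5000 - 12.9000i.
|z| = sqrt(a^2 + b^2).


|z| = sqrt(0.5^2 + (-12.9)^2) = sqrt(0.25 + 166.41) = sqrt(166.66) = 12.9097

|z| = 12.9097


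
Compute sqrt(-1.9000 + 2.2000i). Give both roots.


|z| = sqrt(3.61+4.84) = 2.9069
sqrt((|z|+a)/2) = sqrt((2.9069+(-1.9))/2) = sqrt(0.5034) = 0.7095
sqrt((|z|-a)/2) = sqrt((2.9069-(-1.9))/2) = sqrt(2.4034) = 1.5503

±(0.7095 + 1.5503i) i.e. 0.7095 + 1.5503i and -0.7095 - 1.5503i


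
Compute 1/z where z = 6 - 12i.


|z|^2 = 36+144 = 180
1/z = (6 + 12i)/180

1/z = 0.0333 + 0.0667i


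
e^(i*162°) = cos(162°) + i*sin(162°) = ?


cos(162°) = -0.9511
sin(162°) = 0.3090

e^(i*162°) = -0.9511 + 0.3090i


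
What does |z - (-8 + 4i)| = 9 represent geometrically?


|z - z0| = r is a circle with center z0 and radius r.
Center = (-8, 4), radius = 9

Circle with center (-8, 4) and radius 9


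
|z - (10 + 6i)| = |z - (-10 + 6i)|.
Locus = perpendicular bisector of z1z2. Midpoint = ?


Equal distances means the locus is the perpendicular bisector of z1 and z2.
Midpoint = ((10+(-10))/2, (6+6)/2) = (0, 6.0000)

Perpendicular bisector through (0, 6.0000)


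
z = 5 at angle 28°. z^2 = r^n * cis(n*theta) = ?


r^2 = 5^2 = 25
n*theta = 2*28° = 56° = 56° (mod 360)
a = 25*cos(56°) = 13.9798
b = 25*sin(56°) = 20.7259

25 cis(56°) = 13.9798 + 20.7259i


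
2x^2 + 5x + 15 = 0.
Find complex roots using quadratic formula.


disc = 5^2 - 4*2*15 = 25 - 120 = -95
sqrt(|disc|) = sqrt(95) = 9.7468
Real part = -5/(2*2) = -1.2500
Imag part = 9.7468/(2*2) = 2.4367

-1.2500 ± 2.4367i


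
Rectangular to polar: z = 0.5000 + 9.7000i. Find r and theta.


r = sqrt(0.25+94.09) = sqrt(94.34) = 9.7129
theta = atan2(9.7, 0.5) = 87.0492 degrees

r = 9.7129, theta = 87.0492 degrees


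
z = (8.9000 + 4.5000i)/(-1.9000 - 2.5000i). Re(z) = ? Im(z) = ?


Multiply by conjugate: (8.9000 + 4.5000i)(-1.9000 + 2.5000i) / ((-1.9)^2 + (-2.5)^2)
Numerator real = 8.9*(-1.9) + 4.5*(-2.5) = -28.16
Numerator imag = 4.5*(-1.9) - 8.9*(-2.5) = 13.7
Denominator = 9.86
Re(z) = -28.16/9.86 = -2.8560
Im(z) = 13.7/9.86 = 1.3895

Re(z) = -2.8560, Im(z) = 1.3895


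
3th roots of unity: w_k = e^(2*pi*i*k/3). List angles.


The 3th roots of unity are cis(360k/3°) for k=0..2
Angle step = 360/3 = 120°
Primitive root: cis(120°)
Primitive root = -0.5000 + 0.8660i

3 roots at angles: 0°, 120°, 240°


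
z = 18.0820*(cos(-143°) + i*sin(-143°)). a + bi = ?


a = 18.0820*cos(-143°) = 18.0820*(-0.798636) = -14.4409
b = 18.0820*sin(-143°) = 18.0820*(-0.601815) = -10.8820

-14.4409 - 10.8820i


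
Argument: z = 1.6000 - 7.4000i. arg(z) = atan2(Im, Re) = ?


Re = 1.6, Im = -7.4
arg = atan2(-7.4, 1.6) = -77.7995 degrees

arg(z) = -77.7995 degrees


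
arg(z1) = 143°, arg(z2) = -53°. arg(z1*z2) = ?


arg(z1*z2) = 143° - 53° = 90°
Normalized to (-180°, 180°]: 90°

90°


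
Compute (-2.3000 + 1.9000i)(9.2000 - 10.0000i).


Real = -2.3*9.2 - 1.9*(-10) = -21.16 - (-19) = -2.16
Imag = -2.3*(-10) + 9.2*1.9 = 23 + 17.48 = 40.48

-2.1600 + 40.4800i


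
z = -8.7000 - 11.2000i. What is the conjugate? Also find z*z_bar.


z_bar = -8.7000 + 11.2000i
z*z_bar = (-8.7)^2 + (-11.2)^2 = 75.69 + 125.44 = 201.13

z_bar = -8.7000 + 11.2000i, z*z_bar = 201.13


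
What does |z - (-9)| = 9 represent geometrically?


|z - z0| = r is a circle with center z0 and radius r.
Center = (-9, 0), radius = 9

Circle with center (-9, 0) and radius 9


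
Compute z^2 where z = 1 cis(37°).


r^2 = 1^2 = 1
n*theta = 2*37° = 74° = 74° (mod 360)
a = 1*cos(74°) = 0.2756
b = 1*sin(74°) = 0.9613

1 cis(74°) = 0.2756 + 0.9613i


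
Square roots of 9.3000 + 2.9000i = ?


|z| = sqrt(86.49+8.41) = 9.7417
sqrt((|z|+a)/2) = sqrt((9.7417+9.3)/2) = sqrt(9.5208) = 3.0856
sqrt((|z|-a)/2) = sqrt((9.7417-9.3)/2) = sqrt(0.2208) = 0.4699

±(3.0856 + 0.4699i) i.e. 3.0856 + 0.4699i and -3.0856 - 0.4699i


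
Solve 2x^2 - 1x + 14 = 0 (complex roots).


disc = (-1)^2 - 4*2*14 = 1 - 112 = -111
sqrt(|disc|) = sqrt(111) = 10.5357
Real part = 1/(2*2) = 0.2500
Imag part = 10.5357/(2*2) = 2.6339

0.2500 ± 2.6339i


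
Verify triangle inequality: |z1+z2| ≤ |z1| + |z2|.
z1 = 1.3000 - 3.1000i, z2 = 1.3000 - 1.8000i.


|z1| = sqrt(1.3^2 + (-3.1)^2) = sqrt(11.3) = 3.3615
|z2| = sqrt(1.3^2 + (-1.8)^2) = sqrt(4.93) = 2.2204
z1+z2 = 2.6000 - 4.9000i
|z1+z2| = sqrt(30.77) = 5.5471
|z1|+|z2| = 3.3615 + 2.2204 = 5.5819

|z1+z2| = 5.5471 ≤ |z1|+|z2| = 5.5819 (verified)
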